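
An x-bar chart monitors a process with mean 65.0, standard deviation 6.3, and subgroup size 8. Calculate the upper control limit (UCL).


UCL = 65.0 + 3 * 6.3 / sqrt(8)

71.68


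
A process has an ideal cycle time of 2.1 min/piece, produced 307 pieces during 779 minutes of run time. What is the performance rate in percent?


Formula: Performance = (Ideal CT * Total Count) / Run Time * 100
Ideal output time = 2.1 * 307 = 644.7 min
Performance = 644.7 / 779 * 100 = 82.8%

82.8%


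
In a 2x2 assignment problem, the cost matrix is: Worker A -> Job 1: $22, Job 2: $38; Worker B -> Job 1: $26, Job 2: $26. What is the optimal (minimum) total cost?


Option 1: A->1 + B->2 = $22 + $26 = $48
Option 2: A->2 + B->1 = $38 + $26 = $64
Min cost = min($48, $64) = $48

$48


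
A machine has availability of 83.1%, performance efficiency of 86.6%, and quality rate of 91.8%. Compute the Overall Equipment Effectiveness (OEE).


Formula: OEE = Availability * Performance * Quality / 10000
A * P = 83.1% * 86.6% / 100 = 71.96%
OEE = 71.96% * 91.8% / 100 = 66.1%

66.1%


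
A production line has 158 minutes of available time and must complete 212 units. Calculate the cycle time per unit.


Formula: CT = Available Time / Number of Units
CT = 158 min / 212 units
CT = 0.75 min/unit

0.75 min/unit


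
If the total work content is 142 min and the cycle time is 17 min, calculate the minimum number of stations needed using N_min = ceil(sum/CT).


Formula: N_min = ceil(Sum of Task Times / Cycle Time)
N_min = ceil(142 min / 17 min) = ceil(8.3529)
N_min = 9 stations

9


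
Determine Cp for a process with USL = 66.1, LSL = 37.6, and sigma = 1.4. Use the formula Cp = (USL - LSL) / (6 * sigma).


Cp = (66.1 - 37.6) / (6 * 1.4)

3.39


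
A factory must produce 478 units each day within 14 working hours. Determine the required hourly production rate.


Formula: Production Rate = Daily Demand / Available Hours
Rate = 478 units/day / 14 hours/day
Rate = 34.1 units/hour

34.1 units/hour


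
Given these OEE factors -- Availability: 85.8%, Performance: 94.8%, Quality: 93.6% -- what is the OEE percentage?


Formula: OEE = Availability * Performance * Quality / 10000
A * P = 85.8% * 94.8% / 100 = 81.34%
OEE = 81.34% * 93.6% / 100 = 76.1%

76.1%


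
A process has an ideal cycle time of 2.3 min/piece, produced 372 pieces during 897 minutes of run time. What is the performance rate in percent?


Formula: Performance = (Ideal CT * Total Count) / Run Time * 100
Ideal output time = 2.3 * 372 = 855.6 min
Performance = 855.6 / 897 * 100 = 95.4%

95.4%


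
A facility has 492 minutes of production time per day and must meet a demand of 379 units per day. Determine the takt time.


Formula: Takt Time = Available Production Time / Customer Demand
Takt = 492 min/day / 379 units/day
Takt = 1.3 min/unit

1.3 min/unit


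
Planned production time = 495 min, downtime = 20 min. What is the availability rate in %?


Formula: Availability = (Planned Time - Downtime) / Planned Time * 100
Uptime = 495 - 20 = 475 min
Availability = 475 / 495 * 100 = 96.0%

96.0%


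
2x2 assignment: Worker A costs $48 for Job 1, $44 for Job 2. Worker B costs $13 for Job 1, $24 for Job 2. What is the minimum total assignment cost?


Option 1: A->1 + B->2 = $48 + $24 = $72
Option 2: A->2 + B->1 = $44 + $13 = $57
Min cost = min($72, $57) = $57

$57


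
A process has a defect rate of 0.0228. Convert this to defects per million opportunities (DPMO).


DPMO = defect_rate * 1000000 = 0.0228 * 1000000

22800


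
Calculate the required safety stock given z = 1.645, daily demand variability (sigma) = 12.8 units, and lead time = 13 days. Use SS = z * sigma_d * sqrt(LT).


Formula: SS = z * sigma_d * sqrt(LT)
sqrt(LT) = sqrt(13) = 3.6056
SS = 1.645 * 12.8 * 3.6056
SS = 75.9 units

75.9 units


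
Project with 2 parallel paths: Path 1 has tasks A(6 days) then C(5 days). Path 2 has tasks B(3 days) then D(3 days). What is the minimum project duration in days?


Path 1 = 6 + 5 = 11 days
Path 2 = 3 + 3 = 6 days
Duration = max(11, 6) = 11 days

11 days


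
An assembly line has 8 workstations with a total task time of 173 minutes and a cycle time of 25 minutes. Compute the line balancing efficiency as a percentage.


Formula: Efficiency = Sum of Task Times / (N_stations * CT) * 100
Total station capacity = 8 stations * 25 min = 200 min
Efficiency = 173 / 200 * 100 = 86.5%

86.5%


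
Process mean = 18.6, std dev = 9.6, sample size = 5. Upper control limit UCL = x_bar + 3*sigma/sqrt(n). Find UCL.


UCL = 18.6 + 3 * 9.6 / sqrt(5)

31.48


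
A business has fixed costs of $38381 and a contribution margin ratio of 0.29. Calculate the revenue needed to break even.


Formula: BER = Fixed Costs / Contribution Margin Ratio
BER = $38381 / 0.29
BER = $132348.28 (to the nearest cent)

$132348.28


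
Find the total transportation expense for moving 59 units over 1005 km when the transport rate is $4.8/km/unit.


TC = dist * cost * units = 1005 * 4.8 * 59 = $284616.00

$284616.00


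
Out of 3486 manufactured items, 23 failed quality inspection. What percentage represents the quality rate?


Formula: Quality Rate = Good Pieces / Total Pieces * 100
Good pieces = 3486 - 23 = 3463
QR = 3463 / 3486 * 100 = 99.3%

99.3%


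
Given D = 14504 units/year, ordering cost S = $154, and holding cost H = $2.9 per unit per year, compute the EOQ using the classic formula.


Formula: EOQ = sqrt(2 * D * S / H)
Numerator: 2 * 14504 * 154 = 4467232
2DS/H = 4467232 / 2.9 = 1540424.8
EOQ = sqrt(1540424.8) = 1241.1 units

1241.1 units


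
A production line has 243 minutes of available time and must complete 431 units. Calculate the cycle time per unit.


Formula: CT = Available Time / Number of Units
CT = 243 min / 431 units
CT = 0.56 min/unit

0.56 min/unit


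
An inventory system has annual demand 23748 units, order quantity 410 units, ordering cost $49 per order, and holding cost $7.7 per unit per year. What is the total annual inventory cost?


TC = 23748/410 * 49 + 410/2 * 7.7

$4416.68


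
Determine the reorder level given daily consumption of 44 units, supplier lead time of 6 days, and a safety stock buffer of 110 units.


Formula: ROP = (Daily Demand * Lead Time) + Safety Stock
Demand during lead time = 44 * 6 = 264 units
ROP = 264 + 110 = 374 units

374 units


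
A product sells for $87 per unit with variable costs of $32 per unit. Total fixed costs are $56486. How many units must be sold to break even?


Formula: BEQ = Fixed Costs / (Price - Variable Cost)
Contribution margin = $87 - $32 = $55/unit
BEQ = ceil($56486 / $55/unit) = ceil(1027.02) = 1028 units

1028 units


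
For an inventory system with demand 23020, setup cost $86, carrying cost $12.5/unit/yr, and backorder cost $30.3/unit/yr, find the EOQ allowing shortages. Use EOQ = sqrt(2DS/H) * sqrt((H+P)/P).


Formula: EOQ* = sqrt(2DS/H) * sqrt((H+P)/P)
Base EOQ = sqrt(2*23020*86/12.5) = 562.81 units
Correction = sqrt((12.5+30.3)/30.3) = 1.1885
EOQ* = 562.81 * 1.1885 = 668.9 units

668.9 units


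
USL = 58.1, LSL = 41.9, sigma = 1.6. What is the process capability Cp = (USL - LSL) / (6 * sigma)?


Cp = (58.1 - 41.9) / (6 * 1.6)

1.69


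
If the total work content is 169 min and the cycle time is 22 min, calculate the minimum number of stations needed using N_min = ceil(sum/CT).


Formula: N_min = ceil(Sum of Task Times / Cycle Time)
N_min = ceil(169 min / 22 min) = ceil(7.6818)
N_min = 8 stations

8


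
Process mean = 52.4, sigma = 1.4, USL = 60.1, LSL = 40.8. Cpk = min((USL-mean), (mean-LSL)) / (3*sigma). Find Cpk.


Cpu = (60.1 - 52.4) / (3 * 1.4) = 1.83
Cpl = (52.4 - 40.8) / (3 * 1.4) = 2.76
Cpk = min(1.83, 2.76) = 1.83

1.83


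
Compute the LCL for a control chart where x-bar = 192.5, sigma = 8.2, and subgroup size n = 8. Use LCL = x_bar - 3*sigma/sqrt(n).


LCL = 192.5 - 3 * 8.2 / sqrt(8)

183.8


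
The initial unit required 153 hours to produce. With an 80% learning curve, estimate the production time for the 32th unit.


Formula: T_n = T_1 * (learning_rate)^(log2(n)) where learning_rate = rate/100
Doublings = log2(32) = 5
T_n = 153 * 0.8^5
T_n = 153 * 0.3277 = 50.1 hours

50.1 hours


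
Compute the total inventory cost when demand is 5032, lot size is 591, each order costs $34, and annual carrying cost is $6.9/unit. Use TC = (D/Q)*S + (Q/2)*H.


TC = 5032/591 * 34 + 591/2 * 6.9

$2328.44


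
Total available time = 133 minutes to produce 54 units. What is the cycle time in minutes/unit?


Formula: CT = Available Time / Number of Units
CT = 133 min / 54 units
CT = 2.46 min/unit

2.46 min/unit


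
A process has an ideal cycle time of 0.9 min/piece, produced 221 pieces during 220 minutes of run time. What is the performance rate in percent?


Formula: Performance = (Ideal CT * Total Count) / Run Time * 100
Ideal output time = 0.9 * 221 = 198.9 min
Performance = 198.9 / 220 * 100 = 90.4%

90.4%


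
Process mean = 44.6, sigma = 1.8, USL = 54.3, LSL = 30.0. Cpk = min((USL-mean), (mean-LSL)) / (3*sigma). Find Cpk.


Cpu = (54.3 - 44.6) / (3 * 1.8) = 1.8
Cpl = (44.6 - 30.0) / (3 * 1.8) = 2.7
Cpk = min(1.8, 2.7) = 1.8

1.8


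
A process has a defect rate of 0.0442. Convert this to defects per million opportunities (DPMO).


DPMO = defect_rate * 1000000 = 0.0442 * 1000000

44200


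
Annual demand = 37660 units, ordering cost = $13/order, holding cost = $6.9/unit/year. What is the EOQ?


Formula: EOQ = sqrt(2 * D * S / H)
Numerator: 2 * 37660 * 13 = 979160
2DS/H = 979160 / 6.9 = 141907.2
EOQ = sqrt(141907.2) = 376.7 units

376.7 units


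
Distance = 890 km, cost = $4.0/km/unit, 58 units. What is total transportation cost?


TC = dist * cost * units = 890 * 4.0 * 58 = $206480.00

$206480.00


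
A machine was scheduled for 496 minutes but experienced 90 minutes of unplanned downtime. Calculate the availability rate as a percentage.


Formula: Availability = (Planned Time - Downtime) / Planned Time * 100
Uptime = 496 - 90 = 406 min
Availability = 406 / 496 * 100 = 81.9%

81.9%


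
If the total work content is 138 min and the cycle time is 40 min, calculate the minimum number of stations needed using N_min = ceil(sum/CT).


Formula: N_min = ceil(Sum of Task Times / Cycle Time)
N_min = ceil(138 min / 40 min) = ceil(3.45)
N_min = 4 stations

4


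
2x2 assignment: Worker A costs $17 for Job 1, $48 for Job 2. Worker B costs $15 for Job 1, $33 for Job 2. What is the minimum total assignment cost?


Option 1: A->1 + B->2 = $17 + $33 = $50
Option 2: A->2 + B->1 = $48 + $15 = $63
Min cost = min($50, $63) = $50

$50


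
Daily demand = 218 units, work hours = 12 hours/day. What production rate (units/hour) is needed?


Formula: Production Rate = Daily Demand / Available Hours
Rate = 218 units/day / 12 hours/day
Rate = 18.2 units/hour

18.2 units/hour


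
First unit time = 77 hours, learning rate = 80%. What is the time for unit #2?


Formula: T_n = T_1 * (learning_rate)^(log2(n)) where learning_rate = rate/100
Doublings = log2(2) = 1
T_n = 77 * 0.8^1
T_n = 77 * 0.8 = 61.6 hours

61.6 hours


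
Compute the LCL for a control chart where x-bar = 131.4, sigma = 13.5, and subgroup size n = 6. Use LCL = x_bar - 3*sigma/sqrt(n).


LCL = 131.4 - 3 * 13.5 / sqrt(6)

114.87


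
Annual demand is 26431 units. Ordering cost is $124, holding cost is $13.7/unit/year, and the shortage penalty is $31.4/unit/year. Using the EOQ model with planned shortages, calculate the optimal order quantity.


Formula: EOQ* = sqrt(2DS/H) * sqrt((H+P)/P)
Base EOQ = sqrt(2*26431*124/13.7) = 691.71 units
Correction = sqrt((13.7+31.4)/31.4) = 1.19846
EOQ* = 691.71 * 1.19846 = 829.0 units

829.0 units


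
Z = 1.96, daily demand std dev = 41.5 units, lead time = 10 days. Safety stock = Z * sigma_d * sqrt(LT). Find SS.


Formula: SS = z * sigma_d * sqrt(LT)
sqrt(LT) = sqrt(10) = 3.1623
SS = 1.96 * 41.5 * 3.1623
SS = 257.2 units

257.2 units


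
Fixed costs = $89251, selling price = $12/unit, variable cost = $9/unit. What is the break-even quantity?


Formula: BEQ = Fixed Costs / (Price - Variable Cost)
Contribution margin = $12 - $9 = $3/unit
BEQ = ceil($89251 / $3/unit) = ceil(29750.33) = 29751 units

29751 units


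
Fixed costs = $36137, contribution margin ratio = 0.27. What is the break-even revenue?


Formula: BER = Fixed Costs / Contribution Margin Ratio
BER = $36137 / 0.27
BER = $133840.74 (to the nearest cent)

$133840.74


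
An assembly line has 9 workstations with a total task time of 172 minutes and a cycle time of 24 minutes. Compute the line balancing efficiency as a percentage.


Formula: Efficiency = Sum of Task Times / (N_stations * CT) * 100
Total station capacity = 9 stations * 24 min = 216 min
Efficiency = 172 / 216 * 100 = 79.6%

79.6%


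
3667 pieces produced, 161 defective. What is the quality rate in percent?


Formula: Quality Rate = Good Pieces / Total Pieces * 100
Good pieces = 3667 - 161 = 3506
QR = 3506 / 3667 * 100 = 95.6%

95.6%


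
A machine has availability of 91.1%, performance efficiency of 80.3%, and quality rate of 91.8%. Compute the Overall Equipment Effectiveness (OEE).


Formula: OEE = Availability * Performance * Quality / 10000
A * P = 91.1% * 80.3% / 100 = 73.15%
OEE = 73.15% * 91.8% / 100 = 67.2%

67.2%


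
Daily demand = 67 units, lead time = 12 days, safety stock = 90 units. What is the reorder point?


Formula: ROP = (Daily Demand * Lead Time) + Safety Stock
Demand during lead time = 67 * 12 = 804 units
ROP = 804 + 90 = 894 units

894 units


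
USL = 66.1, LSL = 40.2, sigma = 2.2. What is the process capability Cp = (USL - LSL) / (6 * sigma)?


Cp = (66.1 - 40.2) / (6 * 2.2)

1.96


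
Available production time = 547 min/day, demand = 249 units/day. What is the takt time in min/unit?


Formula: Takt Time = Available Production Time / Customer Demand
Takt = 547 min/day / 249 units/day
Takt = 2.2 min/unit

2.2 min/unit


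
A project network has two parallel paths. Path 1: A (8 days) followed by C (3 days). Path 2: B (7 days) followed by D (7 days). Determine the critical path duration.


Path 1 = 8 + 3 = 11 days
Path 2 = 7 + 7 = 14 days
Duration = max(11, 14) = 14 days

14 days


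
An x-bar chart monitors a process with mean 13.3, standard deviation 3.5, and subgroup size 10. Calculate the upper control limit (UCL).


UCL = 13.3 + 3 * 3.5 / sqrt(10)

16.62


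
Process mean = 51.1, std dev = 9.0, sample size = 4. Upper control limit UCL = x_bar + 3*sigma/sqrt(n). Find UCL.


UCL = 51.1 + 3 * 9.0 / sqrt(4)

64.6


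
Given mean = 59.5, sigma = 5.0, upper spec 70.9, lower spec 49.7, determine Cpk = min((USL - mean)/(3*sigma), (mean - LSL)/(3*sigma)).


Cpu = (70.9 - 59.5) / (3 * 5.0) = 0.76
Cpl = (59.5 - 49.7) / (3 * 5.0) = 0.65
Cpk = min(0.76, 0.65) = 0.65

0.65


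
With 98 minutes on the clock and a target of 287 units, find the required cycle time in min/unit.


Formula: CT = Available Time / Number of Units
CT = 98 min / 287 units
CT = 0.34 min/unit

0.34 min/unit


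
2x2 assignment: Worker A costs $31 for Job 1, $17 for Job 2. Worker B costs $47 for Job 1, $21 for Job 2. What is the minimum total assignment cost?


Option 1: A->1 + B->2 = $31 + $21 = $52
Option 2: A->2 + B->1 = $17 + $47 = $64
Min cost = min($52, $64) = $52

$52


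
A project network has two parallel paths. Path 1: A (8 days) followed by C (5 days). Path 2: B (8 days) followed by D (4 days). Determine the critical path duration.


Path 1 = 8 + 5 = 13 days
Path 2 = 8 + 4 = 12 days
Duration = max(13, 12) = 13 days

13 days


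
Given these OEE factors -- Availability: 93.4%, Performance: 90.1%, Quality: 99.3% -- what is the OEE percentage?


Formula: OEE = Availability * Performance * Quality / 10000
A * P = 93.4% * 90.1% / 100 = 84.15%
OEE = 84.15% * 99.3% / 100 = 83.6%

83.6%


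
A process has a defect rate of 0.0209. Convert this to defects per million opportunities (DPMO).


DPMO = defect_rate * 1000000 = 0.0209 * 1000000

20900


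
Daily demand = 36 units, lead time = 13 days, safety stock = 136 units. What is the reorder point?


Formula: ROP = (Daily Demand * Lead Time) + Safety Stock
Demand during lead time = 36 * 13 = 468 units
ROP = 468 + 136 = 604 units

604 units


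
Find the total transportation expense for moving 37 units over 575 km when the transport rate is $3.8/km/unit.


TC = dist * cost * units = 575 * 3.8 * 37 = $80845.00

$80845.00


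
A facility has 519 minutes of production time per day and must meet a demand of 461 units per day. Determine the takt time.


Formula: Takt Time = Available Production Time / Customer Demand
Takt = 519 min/day / 461 units/day
Takt = 1.13 min/unit

1.13 min/unit


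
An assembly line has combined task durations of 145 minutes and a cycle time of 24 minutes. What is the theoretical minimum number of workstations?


Formula: N_min = ceil(Sum of Task Times / Cycle Time)
N_min = ceil(145 min / 24 min) = ceil(6.0417)
N_min = 7 stations

7


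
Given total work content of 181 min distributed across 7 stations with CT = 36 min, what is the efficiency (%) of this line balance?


Formula: Efficiency = Sum of Task Times / (N_stations * CT) * 100
Total station capacity = 7 stations * 36 min = 252 min
Efficiency = 181 / 252 * 100 = 71.8%

71.8%


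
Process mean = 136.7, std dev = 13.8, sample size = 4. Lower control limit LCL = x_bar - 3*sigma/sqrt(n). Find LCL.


LCL = 136.7 - 3 * 13.8 / sqrt(4)

116.0


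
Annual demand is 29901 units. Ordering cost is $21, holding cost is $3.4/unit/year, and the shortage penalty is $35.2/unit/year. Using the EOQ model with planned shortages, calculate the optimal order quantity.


Formula: EOQ* = sqrt(2DS/H) * sqrt((H+P)/P)
Base EOQ = sqrt(2*29901*21/3.4) = 607.75 units
Correction = sqrt((3.4+35.2)/35.2) = 1.04718
EOQ* = 607.75 * 1.04718 = 636.4 units

636.4 units


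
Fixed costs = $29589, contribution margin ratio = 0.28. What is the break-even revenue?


Formula: BER = Fixed Costs / Contribution Margin Ratio
BER = $29589 / 0.28
BER = $105675.00 (to the nearest cent)

$105675.00


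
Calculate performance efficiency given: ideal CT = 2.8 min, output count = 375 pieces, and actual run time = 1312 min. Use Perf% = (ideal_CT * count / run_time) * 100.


Formula: Performance = (Ideal CT * Total Count) / Run Time * 100
Ideal output time = 2.8 * 375 = 1050.0 min
Performance = 1050.0 / 1312 * 100 = 80.0%

80.0%


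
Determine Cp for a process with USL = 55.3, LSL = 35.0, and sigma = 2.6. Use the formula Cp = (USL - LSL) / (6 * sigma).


Cp = (55.3 - 35.0) / (6 * 2.6)

1.3


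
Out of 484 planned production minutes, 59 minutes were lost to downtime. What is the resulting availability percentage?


Formula: Availability = (Planned Time - Downtime) / Planned Time * 100
Uptime = 484 - 59 = 425 min
Availability = 425 / 484 * 100 = 87.8%

87.8%


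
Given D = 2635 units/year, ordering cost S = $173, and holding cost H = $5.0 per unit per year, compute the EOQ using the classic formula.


Formula: EOQ = sqrt(2 * D * S / H)
Numerator: 2 * 2635 * 173 = 911710
2DS/H = 911710 / 5.0 = 182342.0
EOQ = sqrt(182342.0) = 427.0 units

427.0 units


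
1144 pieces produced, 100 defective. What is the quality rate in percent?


Formula: Quality Rate = Good Pieces / Total Pieces * 100
Good pieces = 1144 - 100 = 1044
QR = 1044 / 1144 * 100 = 91.3%

91.3%


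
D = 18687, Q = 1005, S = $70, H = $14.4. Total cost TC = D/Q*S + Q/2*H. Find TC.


TC = 18687/1005 * 70 + 1005/2 * 14.4

$8537.58


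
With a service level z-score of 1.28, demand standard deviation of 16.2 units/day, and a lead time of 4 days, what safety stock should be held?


Formula: SS = z * sigma_d * sqrt(LT)
sqrt(LT) = sqrt(4) = 2.0
SS = 1.28 * 16.2 * 2.0
SS = 41.5 units

41.5 units


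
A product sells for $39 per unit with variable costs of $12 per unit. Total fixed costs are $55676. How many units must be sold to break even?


Formula: BEQ = Fixed Costs / (Price - Variable Cost)
Contribution margin = $39 - $12 = $27/unit
BEQ = ceil($55676 / $27/unit) = ceil(2062.07) = 2063 units

2063 units


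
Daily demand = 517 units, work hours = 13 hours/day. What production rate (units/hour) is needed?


Formula: Production Rate = Daily Demand / Available Hours
Rate = 517 units/day / 13 hours/day
Rate = 39.8 units/hour

39.8 units/hour


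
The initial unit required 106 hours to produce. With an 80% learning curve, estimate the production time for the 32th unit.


Formula: T_n = T_1 * (learning_rate)^(log2(n)) where learning_rate = rate/100
Doublings = log2(32) = 5
T_n = 106 * 0.8^5
T_n = 106 * 0.3277 = 34.7 hours

34.7 hours


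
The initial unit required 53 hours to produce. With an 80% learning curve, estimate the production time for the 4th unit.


Formula: T_n = T_1 * (learning_rate)^(log2(n)) where learning_rate = rate/100
Doublings = log2(4) = 2
T_n = 53 * 0.8^2
T_n = 53 * 0.64 = 33.9 hours

33.9 hours


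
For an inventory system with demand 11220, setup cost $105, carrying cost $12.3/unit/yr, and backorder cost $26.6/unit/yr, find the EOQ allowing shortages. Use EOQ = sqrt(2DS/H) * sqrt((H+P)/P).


Formula: EOQ* = sqrt(2DS/H) * sqrt((H+P)/P)
Base EOQ = sqrt(2*11220*105/12.3) = 437.68 units
Correction = sqrt((12.3+26.6)/26.6) = 1.2093
EOQ* = 437.68 * 1.2093 = 529.3 units

529.3 units


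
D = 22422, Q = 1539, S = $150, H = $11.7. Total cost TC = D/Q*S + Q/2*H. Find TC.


TC = 22422/1539 * 150 + 1539/2 * 11.7

$11188.53


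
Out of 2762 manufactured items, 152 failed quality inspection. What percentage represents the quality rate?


Formula: Quality Rate = Good Pieces / Total Pieces * 100
Good pieces = 2762 - 152 = 2610
QR = 2610 / 2762 * 100 = 94.5%

94.5%


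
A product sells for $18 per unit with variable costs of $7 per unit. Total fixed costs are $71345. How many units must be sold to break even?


Formula: BEQ = Fixed Costs / (Price - Variable Cost)
Contribution margin = $18 - $7 = $11/unit
BEQ = ceil($71345 / $11/unit) = ceil(6485.91) = 6486 units

6486 units


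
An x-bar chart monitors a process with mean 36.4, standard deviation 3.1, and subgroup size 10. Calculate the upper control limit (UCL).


UCL = 36.4 + 3 * 3.1 / sqrt(10)

39.34


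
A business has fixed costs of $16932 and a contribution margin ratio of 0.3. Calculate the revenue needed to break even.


Formula: BER = Fixed Costs / Contribution Margin Ratio
BER = $16932 / 0.3
BER = $56440.00 (to the nearest cent)

$56440.00


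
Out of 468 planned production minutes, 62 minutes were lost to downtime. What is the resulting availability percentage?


Formula: Availability = (Planned Time - Downtime) / Planned Time * 100
Uptime = 468 - 62 = 406 min
Availability = 406 / 468 * 100 = 86.8%

86.8%


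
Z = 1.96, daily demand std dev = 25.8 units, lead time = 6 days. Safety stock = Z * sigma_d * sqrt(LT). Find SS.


Formula: SS = z * sigma_d * sqrt(LT)
sqrt(LT) = sqrt(6) = 2.4495
SS = 1.96 * 25.8 * 2.4495
SS = 123.9 units

123.9 units


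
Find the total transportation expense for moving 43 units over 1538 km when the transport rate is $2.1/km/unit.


TC = dist * cost * units = 1538 * 2.1 * 43 = $138881.40

$138881.40


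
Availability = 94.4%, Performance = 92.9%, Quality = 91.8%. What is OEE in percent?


Formula: OEE = Availability * Performance * Quality / 10000
A * P = 94.4% * 92.9% / 100 = 87.7%
OEE = 87.7% * 91.8% / 100 = 80.5%

80.5%


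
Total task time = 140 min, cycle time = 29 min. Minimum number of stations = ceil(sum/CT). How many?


Formula: N_min = ceil(Sum of Task Times / Cycle Time)
N_min = ceil(140 min / 29 min) = ceil(4.8276)
N_min = 5 stations

5


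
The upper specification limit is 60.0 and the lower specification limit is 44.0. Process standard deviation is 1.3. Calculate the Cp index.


Cp = (60.0 - 44.0) / (6 * 1.3)

2.05


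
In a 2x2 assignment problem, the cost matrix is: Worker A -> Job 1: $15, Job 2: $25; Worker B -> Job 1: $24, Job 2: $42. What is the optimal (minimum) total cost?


Option 1: A->1 + B->2 = $15 + $42 = $57
Option 2: A->2 + B->1 = $25 + $24 = $49
Min cost = min($57, $49) = $49

$49


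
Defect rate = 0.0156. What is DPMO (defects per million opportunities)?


DPMO = defect_rate * 1000000 = 0.0156 * 1000000

15600


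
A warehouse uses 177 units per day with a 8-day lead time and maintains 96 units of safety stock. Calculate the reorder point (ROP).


Formula: ROP = (Daily Demand * Lead Time) + Safety Stock
Demand during lead time = 177 * 8 = 1416 units
ROP = 1416 + 96 = 1512 units

1512 units


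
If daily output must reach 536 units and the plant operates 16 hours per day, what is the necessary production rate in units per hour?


Formula: Production Rate = Daily Demand / Available Hours
Rate = 536 units/day / 16 hours/day
Rate = 33.5 units/hour

33.5 units/hour


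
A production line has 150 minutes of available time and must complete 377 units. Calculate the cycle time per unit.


Formula: CT = Available Time / Number of Units
CT = 150 min / 377 units
CT = 0.4 min/unit

0.4 min/unit


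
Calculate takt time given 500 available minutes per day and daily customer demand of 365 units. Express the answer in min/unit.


Formula: Takt Time = Available Production Time / Customer Demand
Takt = 500 min/day / 365 units/day
Takt = 1.37 min/unit

1.37 min/unit


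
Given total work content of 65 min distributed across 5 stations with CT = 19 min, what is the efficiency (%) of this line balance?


Formula: Efficiency = Sum of Task Times / (N_stations * CT) * 100
Total station capacity = 5 stations * 19 min = 95 min
Efficiency = 65 / 95 * 100 = 68.4%

68.4%


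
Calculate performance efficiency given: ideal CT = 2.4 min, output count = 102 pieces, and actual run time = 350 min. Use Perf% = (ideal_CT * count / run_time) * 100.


Formula: Performance = (Ideal CT * Total Count) / Run Time * 100
Ideal output time = 2.4 * 102 = 244.8 min
Performance = 244.8 / 350 * 100 = 69.9%

69.9%


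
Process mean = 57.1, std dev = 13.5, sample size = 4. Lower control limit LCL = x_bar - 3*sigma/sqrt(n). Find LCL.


LCL = 57.1 - 3 * 13.5 / sqrt(4)

36.85


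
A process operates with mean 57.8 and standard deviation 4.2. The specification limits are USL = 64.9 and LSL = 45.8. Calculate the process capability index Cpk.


Cpu = (64.9 - 57.8) / (3 * 4.2) = 0.56
Cpl = (57.8 - 45.8) / (3 * 4.2) = 0.95
Cpk = min(0.56, 0.95) = 0.56

0.56


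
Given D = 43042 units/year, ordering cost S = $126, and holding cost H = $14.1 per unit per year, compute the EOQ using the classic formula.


Formula: EOQ = sqrt(2 * D * S / H)
Numerator: 2 * 43042 * 126 = 10846584
2DS/H = 10846584 / 14.1 = 769261.3
EOQ = sqrt(769261.3) = 877.1 units

877.1 units


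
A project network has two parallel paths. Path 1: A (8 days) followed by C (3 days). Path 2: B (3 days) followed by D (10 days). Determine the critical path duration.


Path 1 = 8 + 3 = 11 days
Path 2 = 3 + 10 = 13 days
Duration = max(11, 13) = 13 days

13 days


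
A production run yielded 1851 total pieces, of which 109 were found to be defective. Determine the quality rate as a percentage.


Formula: Quality Rate = Good Pieces / Total Pieces * 100
Good pieces = 1851 - 109 = 1742
QR = 1742 / 1851 * 100 = 94.1%

94.1%


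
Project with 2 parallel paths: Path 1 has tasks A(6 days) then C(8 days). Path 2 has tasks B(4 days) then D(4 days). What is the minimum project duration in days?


Path 1 = 6 + 8 = 14 days
Path 2 = 4 + 4 = 8 days
Duration = max(14, 8) = 14 days

14 days


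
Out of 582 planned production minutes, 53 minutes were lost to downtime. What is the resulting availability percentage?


Formula: Availability = (Planned Time - Downtime) / Planned Time * 100
Uptime = 582 - 53 = 529 min
Availability = 529 / 582 * 100 = 90.9%

90.9%


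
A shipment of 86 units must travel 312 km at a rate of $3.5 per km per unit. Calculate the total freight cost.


TC = dist * cost * units = 312 * 3.5 * 86 = $93912.00

$93912.00


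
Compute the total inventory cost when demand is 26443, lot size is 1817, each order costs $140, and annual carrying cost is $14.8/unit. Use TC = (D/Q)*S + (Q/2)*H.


TC = 26443/1817 * 140 + 1817/2 * 14.8

$15483.24


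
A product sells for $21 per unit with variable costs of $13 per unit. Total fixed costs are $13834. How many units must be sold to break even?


Formula: BEQ = Fixed Costs / (Price - Variable Cost)
Contribution margin = $21 - $13 = $8/unit
BEQ = ceil($13834 / $8/unit) = ceil(1729.25) = 1730 units

1730 units


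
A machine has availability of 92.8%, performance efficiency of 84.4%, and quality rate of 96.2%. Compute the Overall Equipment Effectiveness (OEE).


Formula: OEE = Availability * Performance * Quality / 10000
A * P = 92.8% * 84.4% / 100 = 78.32%
OEE = 78.32% * 96.2% / 100 = 75.3%

75.3%


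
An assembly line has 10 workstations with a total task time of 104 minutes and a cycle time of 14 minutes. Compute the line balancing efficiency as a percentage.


Formula: Efficiency = Sum of Task Times / (N_stations * CT) * 100
Total station capacity = 10 stations * 14 min = 140 min
Efficiency = 104 / 140 * 100 = 74.3%

74.3%


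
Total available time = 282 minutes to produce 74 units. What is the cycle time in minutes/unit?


Formula: CT = Available Time / Number of Units
CT = 282 min / 74 units
CT = 3.81 min/unit

3.81 min/unit


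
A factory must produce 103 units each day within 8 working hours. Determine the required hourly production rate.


Formula: Production Rate = Daily Demand / Available Hours
Rate = 103 units/day / 8 hours/day
Rate = 12.9 units/hour

12.9 units/hour


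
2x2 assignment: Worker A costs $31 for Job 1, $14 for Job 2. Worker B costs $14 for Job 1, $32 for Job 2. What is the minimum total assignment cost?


Option 1: A->1 + B->2 = $31 + $32 = $63
Option 2: A->2 + B->1 = $14 + $14 = $28
Min cost = min($63, $28) = $28

$28


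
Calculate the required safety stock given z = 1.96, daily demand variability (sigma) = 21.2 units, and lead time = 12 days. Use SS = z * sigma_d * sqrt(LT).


Formula: SS = z * sigma_d * sqrt(LT)
sqrt(LT) = sqrt(12) = 3.4641
SS = 1.96 * 21.2 * 3.4641
SS = 143.9 units

143.9 units


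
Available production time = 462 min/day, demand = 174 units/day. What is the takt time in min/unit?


Formula: Takt Time = Available Production Time / Customer Demand
Takt = 462 min/day / 174 units/day
Takt = 2.66 min/unit

2.66 min/unit


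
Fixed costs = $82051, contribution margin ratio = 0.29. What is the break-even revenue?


Formula: BER = Fixed Costs / Contribution Margin Ratio
BER = $82051 / 0.29
BER = $282934.48 (to the nearest cent)

$282934.48


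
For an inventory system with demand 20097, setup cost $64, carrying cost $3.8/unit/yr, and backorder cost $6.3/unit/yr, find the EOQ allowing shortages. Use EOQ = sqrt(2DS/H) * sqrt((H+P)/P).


Formula: EOQ* = sqrt(2DS/H) * sqrt((H+P)/P)
Base EOQ = sqrt(2*20097*64/3.8) = 822.77 units
Correction = sqrt((3.8+6.3)/6.3) = 1.26617
EOQ* = 822.77 * 1.26617 = 1041.8 units

1041.8 units


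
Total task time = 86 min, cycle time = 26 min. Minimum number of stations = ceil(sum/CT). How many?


Formula: N_min = ceil(Sum of Task Times / Cycle Time)
N_min = ceil(86 min / 26 min) = ceil(3.3077)
N_min = 4 stations

4


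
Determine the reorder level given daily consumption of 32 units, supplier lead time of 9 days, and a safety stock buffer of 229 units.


Formula: ROP = (Daily Demand * Lead Time) + Safety Stock
Demand during lead time = 32 * 9 = 288 units
ROP = 288 + 229 = 517 units

517 units


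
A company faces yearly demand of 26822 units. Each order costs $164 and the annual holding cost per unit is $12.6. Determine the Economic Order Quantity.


Formula: EOQ = sqrt(2 * D * S / H)
Numerator: 2 * 26822 * 164 = 8797616
2DS/H = 8797616 / 12.6 = 698223.5
EOQ = sqrt(698223.5) = 835.6 units

835.6 units


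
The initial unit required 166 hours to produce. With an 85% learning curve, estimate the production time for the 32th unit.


Formula: T_n = T_1 * (learning_rate)^(log2(n)) where learning_rate = rate/100
Doublings = log2(32) = 5
T_n = 166 * 0.85^5
T_n = 166 * 0.4437 = 73.7 hours

73.7 hours


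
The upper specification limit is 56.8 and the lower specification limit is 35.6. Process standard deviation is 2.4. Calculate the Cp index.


Cp = (56.8 - 35.6) / (6 * 2.4)

1.47


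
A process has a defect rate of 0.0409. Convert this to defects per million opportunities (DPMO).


DPMO = defect_rate * 1000000 = 0.0409 * 1000000

40900


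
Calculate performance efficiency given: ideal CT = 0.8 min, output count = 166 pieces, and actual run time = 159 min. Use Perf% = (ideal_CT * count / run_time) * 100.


Formula: Performance = (Ideal CT * Total Count) / Run Time * 100
Ideal output time = 0.8 * 166 = 132.8 min
Performance = 132.8 / 159 * 100 = 83.5%

83.5%


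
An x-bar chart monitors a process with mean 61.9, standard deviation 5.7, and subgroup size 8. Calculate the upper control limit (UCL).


UCL = 61.9 + 3 * 5.7 / sqrt(8)

67.95


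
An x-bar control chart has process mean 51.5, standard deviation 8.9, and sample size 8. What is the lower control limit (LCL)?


LCL = 51.5 - 3 * 8.9 / sqrt(8)

42.06


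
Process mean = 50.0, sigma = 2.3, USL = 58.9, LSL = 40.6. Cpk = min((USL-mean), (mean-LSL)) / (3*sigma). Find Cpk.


Cpu = (58.9 - 50.0) / (3 * 2.3) = 1.29
Cpl = (50.0 - 40.6) / (3 * 2.3) = 1.36
Cpk = min(1.29, 1.36) = 1.29

1.29


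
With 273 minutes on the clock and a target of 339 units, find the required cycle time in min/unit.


Formula: CT = Available Time / Number of Units
CT = 273 min / 339 units
CT = 0.81 min/unit

0.81 min/unit


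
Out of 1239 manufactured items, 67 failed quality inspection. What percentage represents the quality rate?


Formula: Quality Rate = Good Pieces / Total Pieces * 100
Good pieces = 1239 - 67 = 1172
QR = 1172 / 1239 * 100 = 94.6%

94.6%


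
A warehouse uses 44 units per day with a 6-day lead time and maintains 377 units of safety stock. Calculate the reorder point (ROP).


Formula: ROP = (Daily Demand * Lead Time) + Safety Stock
Demand during lead time = 44 * 6 = 264 units
ROP = 264 + 377 = 641 units

641 units


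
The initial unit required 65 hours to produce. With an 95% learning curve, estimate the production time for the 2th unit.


Formula: T_n = T_1 * (learning_rate)^(log2(n)) where learning_rate = rate/100
Doublings = log2(2) = 1
T_n = 65 * 0.95^1
T_n = 65 * 0.95 = 61.8 hours

61.8 hours


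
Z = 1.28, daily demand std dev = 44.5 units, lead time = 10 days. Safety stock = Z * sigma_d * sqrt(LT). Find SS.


Formula: SS = z * sigma_d * sqrt(LT)
sqrt(LT) = sqrt(10) = 3.1623
SS = 1.28 * 44.5 * 3.1623
SS = 180.1 units

180.1 units


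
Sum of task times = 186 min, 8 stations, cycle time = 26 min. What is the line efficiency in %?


Formula: Efficiency = Sum of Task Times / (N_stations * CT) * 100
Total station capacity = 8 stations * 26 min = 208 min
Efficiency = 186 / 208 * 100 = 89.4%

89.4%


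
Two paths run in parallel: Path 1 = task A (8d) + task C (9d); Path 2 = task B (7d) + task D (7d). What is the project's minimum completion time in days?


Path 1 = 8 + 9 = 17 days
Path 2 = 7 + 7 = 14 days
Duration = max(17, 14) = 17 days

17 days


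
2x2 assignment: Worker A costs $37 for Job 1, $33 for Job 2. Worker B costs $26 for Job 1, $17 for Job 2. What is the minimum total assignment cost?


Option 1: A->1 + B->2 = $37 + $17 = $54
Option 2: A->2 + B->1 = $33 + $26 = $59
Min cost = min($54, $59) = $54

$54


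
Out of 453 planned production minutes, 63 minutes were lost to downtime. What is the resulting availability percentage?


Formula: Availability = (Planned Time - Downtime) / Planned Time * 100
Uptime = 453 - 63 = 390 min
Availability = 390 / 453 * 100 = 86.1%

86.1%


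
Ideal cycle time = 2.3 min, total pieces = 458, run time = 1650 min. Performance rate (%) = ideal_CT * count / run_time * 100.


Formula: Performance = (Ideal CT * Total Count) / Run Time * 100
Ideal output time = 2.3 * 458 = 1053.4 min
Performance = 1053.4 / 1650 * 100 = 63.8%

63.8%


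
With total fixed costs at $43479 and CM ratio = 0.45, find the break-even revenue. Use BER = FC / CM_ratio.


Formula: BER = Fixed Costs / Contribution Margin Ratio
BER = $43479 / 0.45
BER = $96620.00 (to the nearest cent)

$96620.00


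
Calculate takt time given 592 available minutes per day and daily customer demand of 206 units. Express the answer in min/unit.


Formula: Takt Time = Available Production Time / Customer Demand
Takt = 592 min/day / 206 units/day
Takt = 2.87 min/unit

2.87 min/unit


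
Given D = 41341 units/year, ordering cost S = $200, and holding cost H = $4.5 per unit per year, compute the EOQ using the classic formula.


Formula: EOQ = sqrt(2 * D * S / H)
Numerator: 2 * 41341 * 200 = 16536400
2DS/H = 16536400 / 4.5 = 3674755.6
EOQ = sqrt(3674755.6) = 1917.0 units

1917.0 units


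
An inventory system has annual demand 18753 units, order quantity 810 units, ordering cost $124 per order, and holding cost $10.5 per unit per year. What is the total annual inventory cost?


TC = 18753/810 * 124 + 810/2 * 10.5

$7123.33


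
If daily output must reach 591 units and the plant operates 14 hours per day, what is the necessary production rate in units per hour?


Formula: Production Rate = Daily Demand / Available Hours
Rate = 591 units/day / 14 hours/day
Rate = 42.2 units/hour

42.2 units/hour


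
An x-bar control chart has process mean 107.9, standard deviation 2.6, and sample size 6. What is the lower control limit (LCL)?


LCL = 107.9 - 3 * 2.6 / sqrt(6)

104.72


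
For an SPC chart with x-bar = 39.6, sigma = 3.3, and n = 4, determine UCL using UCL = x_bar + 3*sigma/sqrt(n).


UCL = 39.6 + 3 * 3.3 / sqrt(4)

44.55


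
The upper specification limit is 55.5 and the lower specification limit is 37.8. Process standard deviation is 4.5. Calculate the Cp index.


Cp = (55.5 - 37.8) / (6 * 4.5)

0.66


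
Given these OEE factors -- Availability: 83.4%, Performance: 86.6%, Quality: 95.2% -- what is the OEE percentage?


Formula: OEE = Availability * Performance * Quality / 10000
A * P = 83.4% * 86.6% / 100 = 72.22%
OEE = 72.22% * 95.2% / 100 = 68.8%

68.8%


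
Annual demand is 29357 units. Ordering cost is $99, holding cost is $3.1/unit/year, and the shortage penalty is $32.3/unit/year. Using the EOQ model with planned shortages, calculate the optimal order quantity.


Formula: EOQ* = sqrt(2DS/H) * sqrt((H+P)/P)
Base EOQ = sqrt(2*29357*99/3.1) = 1369.33 units
Correction = sqrt((3.1+32.3)/32.3) = 1.04689
EOQ* = 1369.33 * 1.04689 = 1433.5 units

1433.5 units


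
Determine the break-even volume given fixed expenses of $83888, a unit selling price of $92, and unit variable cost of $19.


Formula: BEQ = Fixed Costs / (Price - Variable Cost)
Contribution margin = $92 - $19 = $73/unit
BEQ = ceil($83888 / $73/unit) = ceil(1149.15) = 1150 units

1150 units


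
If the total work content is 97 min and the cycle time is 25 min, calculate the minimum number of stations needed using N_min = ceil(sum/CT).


Formula: N_min = ceil(Sum of Task Times / Cycle Time)
N_min = ceil(97 min / 25 min) = ceil(3.88)
N_min = 4 stations

4


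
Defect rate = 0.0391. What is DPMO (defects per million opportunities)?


DPMO = defect_rate * 1000000 = 0.0391 * 1000000

39100


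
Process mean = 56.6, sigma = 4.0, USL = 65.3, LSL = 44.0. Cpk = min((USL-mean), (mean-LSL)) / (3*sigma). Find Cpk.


Cpu = (65.3 - 56.6) / (3 * 4.0) = 0.73
Cpl = (56.6 - 44.0) / (3 * 4.0) = 1.05
Cpk = min(0.73, 1.05) = 0.73

0.73
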